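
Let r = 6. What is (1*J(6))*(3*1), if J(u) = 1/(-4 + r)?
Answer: 3/2 ≈ 1.5000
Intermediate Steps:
J(u) = ½ (J(u) = 1/(-4 + 6) = 1/2 = ½)
(1*J(6))*(3*1) = (1*(½))*(3*1) = (½)*3 = 3/2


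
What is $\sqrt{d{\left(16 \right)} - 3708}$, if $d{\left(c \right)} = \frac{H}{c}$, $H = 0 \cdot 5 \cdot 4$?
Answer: $6 i \sqrt{103} \approx 60.893 i$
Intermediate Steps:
$H = 0$ ($H = 0 \cdot 4 = 0$)
$d{\left(c \right)} = 0$ ($d{\left(c \right)} = \frac{0}{c} = 0$)
$\sqrt{d{\left(16 \right)} - 3708} = \sqrt{0 - 3708} = \sqrt{-3708} = 6 i \sqrt{103}$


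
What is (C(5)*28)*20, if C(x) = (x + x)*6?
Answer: 33600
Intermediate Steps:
C(x) = 12*x (C(x) = (2*x)*6 = 12*x)
(C(5)*28)*20 = ((12*5)*28)*20 = (60*28)*20 = 1680*20 = 33600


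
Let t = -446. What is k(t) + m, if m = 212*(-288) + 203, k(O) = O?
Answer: -61299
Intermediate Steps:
m = -60853 (m = -61056 + 203 = -60853)
k(t) + m = -446 - 60853 = -61299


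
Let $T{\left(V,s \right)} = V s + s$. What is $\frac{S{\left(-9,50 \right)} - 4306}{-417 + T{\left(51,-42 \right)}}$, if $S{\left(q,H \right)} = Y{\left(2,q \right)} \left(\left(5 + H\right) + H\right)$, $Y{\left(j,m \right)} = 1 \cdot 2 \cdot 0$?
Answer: $\frac{4306}{2601} \approx 1.6555$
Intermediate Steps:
$Y{\left(j,m \right)} = 0$ ($Y{\left(j,m \right)} = 2 \cdot 0 = 0$)
$T{\left(V,s \right)} = s + V s$
$S{\left(q,H \right)} = 0$ ($S{\left(q,H \right)} = 0 \left(\left(5 + H\right) + H\right) = 0 \left(5 + 2 H\right) = 0$)
$\frac{S{\left(-9,50 \right)} - 4306}{-417 + T{\left(51,-42 \right)}} = \frac{0 - 4306}{-417 - 42 \left(1 + 51\right)} = - \frac{4306}{-417 - 2184} = - \frac{4306}{-2601} = \left(-4306\right) \left(- \frac{1}{2601}\right) = \frac{4306}{2601}$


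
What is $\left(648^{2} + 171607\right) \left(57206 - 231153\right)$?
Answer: $-102891563917$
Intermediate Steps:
$\left(648^{2} + 171607\right) \left(57206 - 231153\right) = \left(419904 + 171607\right) \left(-173947\right) = 591511 \left(-173947\right) = -102891563917$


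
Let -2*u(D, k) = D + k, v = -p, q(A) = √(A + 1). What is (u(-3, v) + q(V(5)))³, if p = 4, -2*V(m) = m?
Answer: (7 + I*√6)³/8 ≈ 27.125 + 43.172*I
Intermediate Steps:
V(m) = -m/2
q(A) = √(1 + A)
v = -4 (v = -1*4 = -4)
u(D, k) = -D/2 - k/2 (u(D, k) = -(D + k)/2 = -D/2 - k/2)
(u(-3, v) + q(V(5)))³ = ((-½*(-3) - ½*(-4)) + √(1 - ½*5))³ = ((3/2 + 2) + √(1 - 5/2))³ = (7/2 + √(-3/2))³ = (7/2 + I*√6/2)³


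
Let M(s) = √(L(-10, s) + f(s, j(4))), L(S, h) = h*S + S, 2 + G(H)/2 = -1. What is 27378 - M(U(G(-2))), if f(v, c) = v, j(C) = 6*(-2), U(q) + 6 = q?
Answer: 27378 - 7*√2 ≈ 27368.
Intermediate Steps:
G(H) = -6 (G(H) = -4 + 2*(-1) = -4 - 2 = -6)
U(q) = -6 + q
j(C) = -12
L(S, h) = S + S*h (L(S, h) = S*h + S = S + S*h)
M(s) = √(-10 - 9*s) (M(s) = √(-10*(1 + s) + s) = √((-10 - 10*s) + s) = √(-10 - 9*s))
27378 - M(U(G(-2))) = 27378 - √(-10 - 9*(-6 - 6)) = 27378 - √(-10 - 9*(-12)) = 27378 - √(-10 + 108) = 27378 - √98 = 27378 - 7*√2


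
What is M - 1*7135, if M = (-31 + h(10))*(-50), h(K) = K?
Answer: -6085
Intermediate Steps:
M = 1050 (M = (-31 + 10)*(-50) = -21*(-50) = 1050)
M - 1*7135 = 1050 - 1*7135 = 1050 - 7135 = -6085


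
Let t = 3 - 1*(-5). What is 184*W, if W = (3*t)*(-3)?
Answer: -13248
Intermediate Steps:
t = 8 (t = 3 + 5 = 8)
W = -72 (W = (3*8)*(-3) = 24*(-3) = -72)
184*W = 184*(-72) = -13248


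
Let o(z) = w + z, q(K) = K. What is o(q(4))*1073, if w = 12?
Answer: 17168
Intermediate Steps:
o(z) = 12 + z
o(q(4))*1073 = (12 + 4)*1073 = 16*1073 = 17168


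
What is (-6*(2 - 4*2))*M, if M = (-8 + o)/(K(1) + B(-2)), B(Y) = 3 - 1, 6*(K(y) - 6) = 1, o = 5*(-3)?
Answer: -4968/49 ≈ -101.39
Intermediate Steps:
o = -15
K(y) = 37/6 (K(y) = 6 + (1/6)*1 = 6 + 1/6 = 37/6)
B(Y) = 2
M = -138/49 (M = (-8 - 15)/(37/6 + 2) = -23/49/6 = -23*6/49 = -138/49 ≈ -2.8163)
(-6*(2 - 4*2))*M = -6*(2 - 4*2)*(-138/49) = -6*(2 - 8)*(-138/49) = -6*(-6)*(-138/49) = 36*(-138/49) = -4968/49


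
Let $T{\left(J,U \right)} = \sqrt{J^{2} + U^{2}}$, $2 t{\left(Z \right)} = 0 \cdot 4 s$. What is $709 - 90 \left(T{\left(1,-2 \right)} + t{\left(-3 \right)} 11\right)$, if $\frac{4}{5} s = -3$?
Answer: $709 - 90 \sqrt{5} \approx 507.75$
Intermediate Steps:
$s = - \frac{15}{4}$ ($s = \frac{5}{4} \left(-3\right) = - \frac{15}{4} \approx -3.75$)
$t{\left(Z \right)} = 0$ ($t{\left(Z \right)} = \frac{0 \cdot 4 \left(- \frac{15}{4}\right)}{2} = \frac{0 \left(- \frac{15}{4}\right)}{2} = \frac{1}{2} \cdot 0 = 0$)
$709 - 90 \left(T{\left(1,-2 \right)} + t{\left(-3 \right)} 11\right) = 709 - 90 \left(\sqrt{1^{2} + \left(-2\right)^{2}} + 0 \cdot 11\right) = 709 - 90 \left(\sqrt{1 + 4} + 0\right) = 709 - 90 \left(\sqrt{5} + 0\right) = 709 - 90 \sqrt{5}$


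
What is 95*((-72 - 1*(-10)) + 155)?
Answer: 8835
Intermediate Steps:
95*((-72 - 1*(-10)) + 155) = 95*((-72 + 10) + 155) = 95*(-62 + 155) = 95*93 = 8835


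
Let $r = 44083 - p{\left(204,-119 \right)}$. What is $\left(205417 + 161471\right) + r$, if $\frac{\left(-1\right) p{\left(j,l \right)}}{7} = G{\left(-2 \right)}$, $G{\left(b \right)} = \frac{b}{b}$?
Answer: $410978$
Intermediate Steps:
$G{\left(b \right)} = 1$
$p{\left(j,l \right)} = -7$ ($p{\left(j,l \right)} = \left(-7\right) 1 = -7$)
$r = 44090$ ($r = 44083 - -7 = 44083 + 7 = 44090$)
$\left(205417 + 161471\right) + r = \left(205417 + 161471\right) + 44090 = 366888 + 44090 = 410978$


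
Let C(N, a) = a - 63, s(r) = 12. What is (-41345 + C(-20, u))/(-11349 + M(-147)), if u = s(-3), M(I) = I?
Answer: 10349/2874 ≈ 3.6009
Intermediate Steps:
u = 12
C(N, a) = -63 + a
(-41345 + C(-20, u))/(-11349 + M(-147)) = (-41345 + (-63 + 12))/(-11349 - 147) = (-41345 - 51)/(-11496) = -41396*(-1/11496) = 10349/2874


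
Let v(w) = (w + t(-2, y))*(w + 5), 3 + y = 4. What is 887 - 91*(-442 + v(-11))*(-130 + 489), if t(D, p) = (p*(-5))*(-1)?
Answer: 13264501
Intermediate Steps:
y = 1 (y = -3 + 4 = 1)
t(D, p) = 5*p (t(D, p) = -5*p*(-1) = 5*p)
v(w) = (5 + w)² (v(w) = (w + 5*1)*(w + 5) = (w + 5)*(5 + w) = (5 + w)*(5 + w) = (5 + w)²)
887 - 91*(-442 + v(-11))*(-130 + 489) = 887 - 91*(-442 + (25 + (-11)² + 10*(-11)))*(-130 + 489) = 887 - 91*(-442 + (25 + 121 - 110))*359 = 887 - 91*(-442 + 36)*359 = 887 - (-36946)*359 = 887 - 91*(-145754) = 887 + 13263614 = 13264501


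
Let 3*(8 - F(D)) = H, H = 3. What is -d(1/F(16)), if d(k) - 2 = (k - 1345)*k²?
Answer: 8728/343 ≈ 25.446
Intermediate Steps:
F(D) = 7 (F(D) = 8 - ⅓*3 = 8 - 1 = 7)
d(k) = 2 + k²*(-1345 + k) (d(k) = 2 + (k - 1345)*k² = 2 + (-1345 + k)*k² = 2 + k²*(-1345 + k))
-d(1/F(16)) = -(2 + (1/7)³ - 1345*(1/7)²) = -(2 + (⅐)³ - 1345*(⅐)²) = -(2 + 1/343 - 1345*1/49) = -(2 + 1/343 - 1345/49) = -1*(-8728/343) = 8728/343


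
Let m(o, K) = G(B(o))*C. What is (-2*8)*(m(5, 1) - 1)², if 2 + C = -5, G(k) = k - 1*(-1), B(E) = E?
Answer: -29584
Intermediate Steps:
G(k) = 1 + k (G(k) = k + 1 = 1 + k)
C = -7 (C = -2 - 5 = -7)
m(o, K) = -7 - 7*o (m(o, K) = (1 + o)*(-7) = -7 - 7*o)
(-2*8)*(m(5, 1) - 1)² = (-2*8)*((-7 - 7*5) - 1)² = -16*((-7 - 35) - 1)² = -16*(-42 - 1)² = -16*(-43)² = -16*1849 = -29584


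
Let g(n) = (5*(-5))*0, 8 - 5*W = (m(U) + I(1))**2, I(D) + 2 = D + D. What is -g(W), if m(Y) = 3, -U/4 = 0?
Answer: 0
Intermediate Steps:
U = 0 (U = -4*0 = 0)
I(D) = -2 + 2*D (I(D) = -2 + (D + D) = -2 + 2*D)
W = -1/5 (W = 8/5 - (3 + (-2 + 2*1))**2/5 = 8/5 - (3 + (-2 + 2))**2/5 = 8/5 - (3 + 0)**2/5 = 8/5 - 1/5*3**2 = 8/5 - 1/5*9 = 8/5 - 9/5 = -1/5 ≈ -0.20000)
g(n) = 0 (g(n) = -25*0 = 0)
-g(W) = -1*0 = 0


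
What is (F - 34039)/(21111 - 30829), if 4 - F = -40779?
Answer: -3372/4859 ≈ -0.69397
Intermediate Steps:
F = 40783 (F = 4 - 1*(-40779) = 4 + 40779 = 40783)
(F - 34039)/(21111 - 30829) = (40783 - 34039)/(21111 - 30829) = 6744/(-9718) = 6744*(-1/9718) = -3372/4859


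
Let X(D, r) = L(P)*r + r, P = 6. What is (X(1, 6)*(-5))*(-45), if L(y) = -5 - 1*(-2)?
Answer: -2700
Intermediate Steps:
L(y) = -3 (L(y) = -5 + 2 = -3)
X(D, r) = -2*r (X(D, r) = -3*r + r = -2*r)
(X(1, 6)*(-5))*(-45) = (-2*6*(-5))*(-45) = -12*(-5)*(-45) = 60*(-45) = -2700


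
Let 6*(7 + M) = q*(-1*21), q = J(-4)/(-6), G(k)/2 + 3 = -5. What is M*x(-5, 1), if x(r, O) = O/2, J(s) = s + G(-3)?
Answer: -28/3 ≈ -9.3333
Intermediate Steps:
G(k) = -16 (G(k) = -6 + 2*(-5) = -6 - 10 = -16)
J(s) = -16 + s (J(s) = s - 16 = -16 + s)
x(r, O) = O/2 (x(r, O) = O*(½) = O/2)
q = 10/3 (q = (-16 - 4)/(-6) = -20*(-⅙) = 10/3 ≈ 3.3333)
M = -56/3 (M = -7 + (10*(-1*21)/3)/6 = -7 + ((10/3)*(-21))/6 = -7 + (⅙)*(-70) = -7 - 35/3 = -56/3 ≈ -18.667)
M*x(-5, 1) = -28/3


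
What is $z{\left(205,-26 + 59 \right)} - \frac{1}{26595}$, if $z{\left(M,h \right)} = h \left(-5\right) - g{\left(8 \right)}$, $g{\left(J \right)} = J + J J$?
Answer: $- \frac{6303016}{26595} \approx -237.0$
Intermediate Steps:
$g{\left(J \right)} = J + J^{2}$
$z{\left(M,h \right)} = -72 - 5 h$ ($z{\left(M,h \right)} = h \left(-5\right) - 8 \left(1 + 8\right) = - 5 h - 8 \cdot 9 = - 5 h - 72 = -72 - 5 h$)
$z{\left(205,-26 + 59 \right)} - \frac{1}{26595} = \left(-72 - 5 \left(-26 + 59\right)\right) - \frac{1}{26595} = \left(-72 - 165\right) - \frac{1}{26595} = -237 - \frac{1}{26595} = - \frac{6303016}{26595}$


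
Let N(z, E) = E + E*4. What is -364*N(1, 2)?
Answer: -3640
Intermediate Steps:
N(z, E) = 5*E (N(z, E) = E + 4*E = 5*E)
-364*N(1, 2) = -1820*2 = -364*10 = -3640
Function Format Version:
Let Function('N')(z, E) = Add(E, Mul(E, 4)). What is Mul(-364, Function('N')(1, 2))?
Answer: -3640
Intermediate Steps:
Function('N')(z, E) = Mul(5, E) (Function('N')(z, E) = Add(E, Mul(4, E)) = Mul(5, E))
Mul(-364, Function('N')(1, 2)) = Mul(-364, Mul(5, 2)) = Mul(-364, 10) = -3640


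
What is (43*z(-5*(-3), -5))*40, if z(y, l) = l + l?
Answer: -17200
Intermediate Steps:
z(y, l) = 2*l
(43*z(-5*(-3), -5))*40 = (43*(2*(-5)))*40 = (43*(-10))*40 = -430*40 = -17200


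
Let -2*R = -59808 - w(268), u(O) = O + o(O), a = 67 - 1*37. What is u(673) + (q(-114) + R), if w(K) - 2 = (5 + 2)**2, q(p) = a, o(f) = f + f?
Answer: 63957/2 ≈ 31979.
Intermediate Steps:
o(f) = 2*f
a = 30 (a = 67 - 37 = 30)
q(p) = 30
w(K) = 51 (w(K) = 2 + (5 + 2)**2 = 2 + 7**2 = 2 + 49 = 51)
u(O) = 3*O (u(O) = O + 2*O = 3*O)
R = 59859/2 (R = -(-59808 - 1*51)/2 = -(-59808 - 51)/2 = -1/2*(-59859) = 59859/2 ≈ 29930.)
u(673) + (q(-114) + R) = 3*673 + (30 + 59859/2) = 2019 + 59919/2 = 63957/2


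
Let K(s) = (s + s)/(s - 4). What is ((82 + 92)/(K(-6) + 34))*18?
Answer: 3915/44 ≈ 88.977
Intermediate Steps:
K(s) = 2*s/(-4 + s) (K(s) = (2*s)/(-4 + s) = 2*s/(-4 + s))
((82 + 92)/(K(-6) + 34))*18 = ((82 + 92)/(2*(-6)/(-4 - 6) + 34))*18 = (174/(2*(-6)/(-10) + 34))*18 = (174/(2*(-6)*(-1/10) + 34))*18 = (174/(6/5 + 34))*18 = (174/(176/5))*18 = (174*(5/176))*18 = (435/88)*18 = 3915/44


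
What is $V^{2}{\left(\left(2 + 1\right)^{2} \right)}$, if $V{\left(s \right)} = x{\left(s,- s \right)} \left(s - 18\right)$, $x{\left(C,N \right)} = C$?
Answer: $6561$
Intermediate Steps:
$V{\left(s \right)} = s \left(-18 + s\right)$ ($V{\left(s \right)} = s \left(s - 18\right) = s \left(-18 + s\right)$)
$V^{2}{\left(\left(2 + 1\right)^{2} \right)} = \left(\left(2 + 1\right)^{2} \left(-18 + \left(2 + 1\right)^{2}\right)\right)^{2} = \left(3^{2} \left(-18 + 3^{2}\right)\right)^{2} = \left(9 \left(-18 + 9\right)\right)^{2} = \left(9 \left(-9\right)\right)^{2} = \left(-81\right)^{2} = 6561$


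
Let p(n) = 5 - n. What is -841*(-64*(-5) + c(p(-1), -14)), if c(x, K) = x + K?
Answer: -262392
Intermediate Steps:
c(x, K) = K + x
-841*(-64*(-5) + c(p(-1), -14)) = -841*(-64*(-5) + (-14 + (5 - 1*(-1)))) = -841*(320 + (-14 + (5 + 1))) = -841*(320 + (-14 + 6)) = -841*(320 - 8) = -841*312 = -262392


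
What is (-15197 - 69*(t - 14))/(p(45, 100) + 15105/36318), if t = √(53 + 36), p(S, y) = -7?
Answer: 172280486/79707 + 278438*√89/26569 ≈ 2260.3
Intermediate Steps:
t = √89 ≈ 9.4340
(-15197 - 69*(t - 14))/(p(45, 100) + 15105/36318) = (-15197 - 69*(√89 - 14))/(-7 + 15105/36318) = (-15197 - 69*(-14 + √89))/(-7 + 15105*(1/36318)) = (-15197 + (966 - 69*√89))/(-7 + 5035/12106) = (-14231 - 69*√89)/(-79707/12106) = (-14231 - 69*√89)*(-12106/79707) = 172280486/79707 + 278438*√89/26569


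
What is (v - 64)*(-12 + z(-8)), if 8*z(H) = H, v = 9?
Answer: 715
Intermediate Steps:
z(H) = H/8
(v - 64)*(-12 + z(-8)) = (9 - 64)*(-12 + (⅛)*(-8)) = -55*(-12 - 1) = -55*(-13) = 715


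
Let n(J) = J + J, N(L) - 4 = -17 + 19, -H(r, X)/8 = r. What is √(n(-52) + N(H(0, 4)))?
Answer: 7*I*√2 ≈ 9.8995*I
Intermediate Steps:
H(r, X) = -8*r
N(L) = 6 (N(L) = 4 + (-17 + 19) = 4 + 2 = 6)
n(J) = 2*J
√(n(-52) + N(H(0, 4))) = √(2*(-52) + 6) = √(-104 + 6) = √(-98) = 7*I*√2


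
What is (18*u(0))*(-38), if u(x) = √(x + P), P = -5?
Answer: -684*I*√5 ≈ -1529.5*I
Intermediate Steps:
u(x) = √(-5 + x) (u(x) = √(x - 5) = √(-5 + x))
(18*u(0))*(-38) = (18*√(-5 + 0))*(-38) = (18*√(-5))*(-38) = (18*(I*√5))*(-38) = (18*I*√5)*(-38) = -684*I*√5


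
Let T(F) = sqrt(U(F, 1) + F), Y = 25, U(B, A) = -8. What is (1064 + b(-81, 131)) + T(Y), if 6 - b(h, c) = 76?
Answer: 994 + sqrt(17) ≈ 998.12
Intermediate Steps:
b(h, c) = -70 (b(h, c) = 6 - 1*76 = 6 - 76 = -70)
T(F) = sqrt(-8 + F)
(1064 + b(-81, 131)) + T(Y) = (1064 - 70) + sqrt(-8 + 25) = 994 + sqrt(17)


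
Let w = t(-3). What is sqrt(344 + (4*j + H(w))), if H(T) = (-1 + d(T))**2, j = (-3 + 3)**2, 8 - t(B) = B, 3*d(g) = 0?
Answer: sqrt(345) ≈ 18.574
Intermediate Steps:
d(g) = 0 (d(g) = (1/3)*0 = 0)
t(B) = 8 - B
j = 0 (j = 0**2 = 0)
w = 11 (w = 8 - 1*(-3) = 8 + 3 = 11)
H(T) = 1 (H(T) = (-1 + 0)**2 = (-1)**2 = 1)
sqrt(344 + (4*j + H(w))) = sqrt(344 + (4*0 + 1)) = sqrt(344 + (0 + 1)) = sqrt(344 + 1) = sqrt(345)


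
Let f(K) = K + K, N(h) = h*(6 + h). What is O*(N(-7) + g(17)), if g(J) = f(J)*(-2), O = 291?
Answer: -17751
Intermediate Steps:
f(K) = 2*K
g(J) = -4*J (g(J) = (2*J)*(-2) = -4*J)
O*(N(-7) + g(17)) = 291*(-7*(6 - 7) - 4*17) = 291*(-7*(-1) - 68) = 291*(7 - 68) = 291*(-61) = -17751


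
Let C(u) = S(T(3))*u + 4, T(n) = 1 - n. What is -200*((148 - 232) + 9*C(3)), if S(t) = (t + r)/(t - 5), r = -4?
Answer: 34800/7 ≈ 4971.4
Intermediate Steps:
S(t) = (-4 + t)/(-5 + t) (S(t) = (t - 4)/(t - 5) = (-4 + t)/(-5 + t))
C(u) = 4 + 6*u/7 (C(u) = ((-4 + (1 - 1*3))/(-5 + (1 - 1*3)))*u + 4 = ((-4 + (1 - 3))/(-5 + (1 - 3)))*u + 4 = ((-4 - 2)/(-5 - 2))*u + 4 = (-6/(-7))*u + 4 = (-1/7*(-6))*u + 4 = 6*u/7 + 4 = 4 + 6*u/7)
-200*((148 - 232) + 9*C(3)) = -200*((148 - 232) + 9*(4 + (6/7)*3)) = -200*(-84 + 9*(4 + 18/7)) = -200*(-84 + 9*(46/7)) = -200*(-84 + 414/7) = -200*(-174/7) = 34800/7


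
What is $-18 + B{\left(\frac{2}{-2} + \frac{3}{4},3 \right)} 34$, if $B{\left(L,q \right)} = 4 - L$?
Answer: $\frac{253}{2} \approx 126.5$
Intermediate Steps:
$-18 + B{\left(\frac{2}{-2} + \frac{3}{4},3 \right)} 34 = -18 + \left(4 - \left(\frac{2}{-2} + \frac{3}{4}\right)\right) 34 = -18 + \left(4 - \left(2 \left(- \frac{1}{2}\right) + 3 \cdot \frac{1}{4}\right)\right) 34 = -18 + \left(4 - \left(-1 + \frac{3}{4}\right)\right) 34 = -18 + \left(4 - - \frac{1}{4}\right) 34 = -18 + \left(4 + \frac{1}{4}\right) 34 = -18 + \frac{17}{4} \cdot 34 = -18 + \frac{289}{2} = \frac{253}{2}$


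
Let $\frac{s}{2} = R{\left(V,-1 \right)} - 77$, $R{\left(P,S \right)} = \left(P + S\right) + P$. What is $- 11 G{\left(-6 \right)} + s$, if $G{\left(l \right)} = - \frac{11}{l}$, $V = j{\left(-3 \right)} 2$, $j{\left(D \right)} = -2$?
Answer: $- \frac{1153}{6} \approx -192.17$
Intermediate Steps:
$V = -4$ ($V = \left(-2\right) 2 = -4$)
$R{\left(P,S \right)} = S + 2 P$
$s = -172$ ($s = 2 \left(\left(-1 + 2 \left(-4\right)\right) - 77\right) = 2 \left(\left(-1 - 8\right) - 77\right) = 2 \left(-9 - 77\right) = 2 \left(-86\right) = -172$)
$- 11 G{\left(-6 \right)} + s = - 11 \left(- \frac{11}{-6}\right) - 172 = - 11 \left(\left(-11\right) \left(- \frac{1}{6}\right)\right) - 172 = \left(-11\right) \frac{11}{6} - 172 = - \frac{121}{6} - 172 = - \frac{1153}{6}$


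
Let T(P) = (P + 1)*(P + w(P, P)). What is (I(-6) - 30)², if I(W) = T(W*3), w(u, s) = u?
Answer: 338724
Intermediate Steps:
T(P) = 2*P*(1 + P) (T(P) = (P + 1)*(P + P) = (1 + P)*(2*P) = 2*P*(1 + P))
I(W) = 6*W*(1 + 3*W) (I(W) = 2*(W*3)*(1 + W*3) = 2*(3*W)*(1 + 3*W) = 6*W*(1 + 3*W))
(I(-6) - 30)² = (6*(-6)*(1 + 3*(-6)) - 30)² = (6*(-6)*(1 - 18) - 30)² = (6*(-6)*(-17) - 30)² = (612 - 30)² = 582² = 338724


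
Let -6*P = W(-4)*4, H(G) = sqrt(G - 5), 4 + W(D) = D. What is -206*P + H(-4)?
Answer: -3296/3 + 3*I ≈ -1098.7 + 3.0*I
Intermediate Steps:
W(D) = -4 + D
H(G) = sqrt(-5 + G)
P = 16/3 (P = -(-4 - 4)*4/6 = -(-4)*4/3 = -1/6*(-32) = 16/3 ≈ 5.3333)
-206*P + H(-4) = -206*16/3 + sqrt(-5 - 4) = -3296/3 + sqrt(-9) = -3296/3 + 3*I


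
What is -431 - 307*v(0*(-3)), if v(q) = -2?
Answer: 183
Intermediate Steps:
-431 - 307*v(0*(-3)) = -431 - 307*(-2) = -431 + 614 = 183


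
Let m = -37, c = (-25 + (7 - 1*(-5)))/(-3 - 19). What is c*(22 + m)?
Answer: -195/22 ≈ -8.8636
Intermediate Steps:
c = 13/22 (c = (-25 + (7 + 5))/(-22) = (-25 + 12)*(-1/22) = -13*(-1/22) = 13/22 ≈ 0.59091)
c*(22 + m) = 13*(22 - 37)/22 = (13/22)*(-15) = -195/22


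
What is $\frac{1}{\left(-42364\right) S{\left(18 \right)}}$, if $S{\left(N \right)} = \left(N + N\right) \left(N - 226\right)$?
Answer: $\frac{1}{317221632} \approx 3.1524 \cdot 10^{-9}$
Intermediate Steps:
$S{\left(N \right)} = 2 N \left(-226 + N\right)$
$\frac{1}{\left(-42364\right) S{\left(18 \right)}} = \frac{1}{\left(-42364\right) 2 \cdot 18 \left(-226 + 18\right)} = - \frac{1}{42364 \cdot 2 \cdot 18 \left(-208\right)} = - \frac{1}{42364 \left(-7488\right)} = \left(- \frac{1}{42364}\right) \left(- \frac{1}{7488}\right) = \frac{1}{317221632}$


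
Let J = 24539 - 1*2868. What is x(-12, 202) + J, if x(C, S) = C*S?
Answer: 19247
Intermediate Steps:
J = 21671 (J = 24539 - 2868 = 21671)
x(-12, 202) + J = -12*202 + 21671 = -2424 + 21671 = 19247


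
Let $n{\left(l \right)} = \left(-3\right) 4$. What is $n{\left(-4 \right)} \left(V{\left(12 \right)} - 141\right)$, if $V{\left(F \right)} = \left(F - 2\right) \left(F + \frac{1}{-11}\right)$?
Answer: $\frac{2892}{11} \approx 262.91$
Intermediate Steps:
$n{\left(l \right)} = -12$
$V{\left(F \right)} = \left(-2 + F\right) \left(- \frac{1}{11} + F\right)$ ($V{\left(F \right)} = \left(-2 + F\right) \left(F - \frac{1}{11}\right) = \left(-2 + F\right) \left(- \frac{1}{11} + F\right)$)
$n{\left(-4 \right)} \left(V{\left(12 \right)} - 141\right) = - 12 \left(\left(\frac{2}{11} + 12^{2} - \frac{276}{11}\right) - 141\right) = - 12 \left(\left(\frac{2}{11} + 144 - \frac{276}{11}\right) - 141\right) = - 12 \left(\frac{1310}{11} - 141\right) = \left(-12\right) \left(- \frac{241}{11}\right) = \frac{2892}{11}$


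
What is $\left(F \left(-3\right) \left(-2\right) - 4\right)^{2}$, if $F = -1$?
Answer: $100$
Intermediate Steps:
$\left(F \left(-3\right) \left(-2\right) - 4\right)^{2} = \left(\left(-1\right) \left(-3\right) \left(-2\right) - 4\right)^{2} = \left(3 \left(-2\right) - 4\right)^{2} = \left(-6 - 4\right)^{2} = \left(-10\right)^{2} = 100$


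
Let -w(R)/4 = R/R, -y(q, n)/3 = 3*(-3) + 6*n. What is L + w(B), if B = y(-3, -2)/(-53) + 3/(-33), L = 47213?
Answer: 47209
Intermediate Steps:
y(q, n) = 27 - 18*n (y(q, n) = -3*(3*(-3) + 6*n) = -3*(-9 + 6*n) = 27 - 18*n)
B = -746/583 (B = (27 - 18*(-2))/(-53) + 3/(-33) = (27 + 36)*(-1/53) + 3*(-1/33) = 63*(-1/53) - 1/11 = -63/53 - 1/11 = -746/583 ≈ -1.2796)
w(R) = -4 (w(R) = -4*R/R = -4*1 = -4)
L + w(B) = 47213 - 4 = 47209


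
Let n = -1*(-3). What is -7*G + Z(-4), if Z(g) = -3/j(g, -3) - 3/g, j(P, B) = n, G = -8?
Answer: 223/4 ≈ 55.750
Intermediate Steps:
n = 3
j(P, B) = 3
Z(g) = -1 - 3/g (Z(g) = -3/3 - 3/g = -3*⅓ - 3/g = -1 - 3/g)
-7*G + Z(-4) = -7*(-8) + (-3 - 1*(-4))/(-4) = 56 - (-3 + 4)/4 = 56 - ¼*1 = 56 - ¼ = 223/4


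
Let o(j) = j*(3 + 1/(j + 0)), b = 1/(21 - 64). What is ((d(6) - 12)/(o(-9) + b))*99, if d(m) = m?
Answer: 8514/373 ≈ 22.826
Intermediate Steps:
b = -1/43 (b = 1/(-43) = -1/43 ≈ -0.023256)
o(j) = j*(3 + 1/j)
((d(6) - 12)/(o(-9) + b))*99 = ((6 - 12)/((1 + 3*(-9)) - 1/43))*99 = (-6/((1 - 27) - 1/43))*99 = (-6/(-26 - 1/43))*99 = (-6/(-1119/43))*99 = -43/1119*(-6)*99 = (86/373)*99 = 8514/373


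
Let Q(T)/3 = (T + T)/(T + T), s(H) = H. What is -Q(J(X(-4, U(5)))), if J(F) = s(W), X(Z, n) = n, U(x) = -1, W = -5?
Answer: -3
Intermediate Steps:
J(F) = -5
Q(T) = 3 (Q(T) = 3*((T + T)/(T + T)) = 3*((2*T)/((2*T))) = 3*((2*T)*(1/(2*T))) = 3*1 = 3)
-Q(J(X(-4, U(5)))) = -1*3 = -3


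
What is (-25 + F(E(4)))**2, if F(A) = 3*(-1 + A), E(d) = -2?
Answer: 1156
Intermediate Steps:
F(A) = -3 + 3*A
(-25 + F(E(4)))**2 = (-25 + (-3 + 3*(-2)))**2 = (-25 + (-3 - 6))**2 = (-25 - 9)**2 = (-34)**2 = 1156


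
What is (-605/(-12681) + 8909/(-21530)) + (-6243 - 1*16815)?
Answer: -6295439611319/273021930 ≈ -23058.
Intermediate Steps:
(-605/(-12681) + 8909/(-21530)) + (-6243 - 1*16815) = (-605*(-1/12681) + 8909*(-1/21530)) + (-6243 - 16815) = (605/12681 - 8909/21530) - 23058 = -99949379/273021930 - 23058 = -6295439611319/273021930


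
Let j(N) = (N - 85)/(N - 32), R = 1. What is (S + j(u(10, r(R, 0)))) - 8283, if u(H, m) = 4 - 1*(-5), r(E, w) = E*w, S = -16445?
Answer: -568668/23 ≈ -24725.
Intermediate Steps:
u(H, m) = 9 (u(H, m) = 4 + 5 = 9)
j(N) = (-85 + N)/(-32 + N)
(S + j(u(10, r(R, 0)))) - 8283 = (-16445 + (-85 + 9)/(-32 + 9)) - 8283 = (-16445 - 76/(-23)) - 8283 = (-16445 - 1/23*(-76)) - 8283 = (-16445 + 76/23) - 8283 = -378159/23 - 8283 = -568668/23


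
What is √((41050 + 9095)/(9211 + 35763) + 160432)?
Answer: 19*√898896822142/44974 ≈ 400.54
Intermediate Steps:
√((41050 + 9095)/(9211 + 35763) + 160432) = √(50145/44974 + 160432) = √(7215318913/44974) = 19*√898896822142/44974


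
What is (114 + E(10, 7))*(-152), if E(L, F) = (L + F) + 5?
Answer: -20672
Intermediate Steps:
E(L, F) = 5 + F + L (E(L, F) = (F + L) + 5 = 5 + F + L)
(114 + E(10, 7))*(-152) = (114 + (5 + 7 + 10))*(-152) = (114 + 22)*(-152) = 136*(-152) = -20672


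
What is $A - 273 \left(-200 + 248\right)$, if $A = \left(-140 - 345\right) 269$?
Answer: $-143569$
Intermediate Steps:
$A = -130465$ ($A = \left(-485\right) 269 = -130465$)
$A - 273 \left(-200 + 248\right) = -130465 - 273 \left(-200 + 248\right) = -130465 - 273 \cdot 48 = -130465 - 13104 = -143569$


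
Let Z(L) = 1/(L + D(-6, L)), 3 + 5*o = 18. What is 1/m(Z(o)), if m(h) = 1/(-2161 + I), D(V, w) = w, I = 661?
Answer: -1500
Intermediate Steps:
o = 3 (o = -⅗ + (⅕)*18 = -⅗ + 18/5 = 3)
Z(L) = 1/(2*L) (Z(L) = 1/(L + L) = 1/(2*L))
m(h) = -1/1500 (m(h) = 1/(-2161 + 661) = 1/(-1500) = -1/1500)
1/m(Z(o)) = 1/(-1/1500) = -1500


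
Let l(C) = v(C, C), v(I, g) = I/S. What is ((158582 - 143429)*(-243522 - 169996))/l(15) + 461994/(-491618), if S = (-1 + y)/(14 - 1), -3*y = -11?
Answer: -4107329637517711/47932755 ≈ -8.5689e+7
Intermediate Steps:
y = 11/3 (y = -⅓*(-11) = 11/3 ≈ 3.6667)
S = 8/39 (S = (-1 + 11/3)/(14 - 1) = (8/3)/13 = (8/3)*(1/13) = 8/39 ≈ 0.20513)
v(I, g) = 39*I/8 (v(I, g) = I/(8/39) = I*(39/8) = 39*I/8)
l(C) = 39*C/8
((158582 - 143429)*(-243522 - 169996))/l(15) + 461994/(-491618) = ((158582 - 143429)*(-243522 - 169996))/(((39/8)*15)) + 461994/(-491618) = (15153*(-413518))/(585/8) + 461994*(-1/491618) = -6266038254*8/585 - 230997/245809 = -16709435344/195 - 230997/245809 = -4107329637517711/47932755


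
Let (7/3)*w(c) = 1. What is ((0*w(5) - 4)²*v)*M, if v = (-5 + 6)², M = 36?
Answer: 576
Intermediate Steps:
w(c) = 3/7 (w(c) = (3/7)*1 = 3/7)
v = 1 (v = 1² = 1)
((0*w(5) - 4)²*v)*M = ((0*(3/7) - 4)²*1)*36 = ((0 - 4)²*1)*36 = ((-4)²*1)*36 = (16*1)*36 = 16*36 = 576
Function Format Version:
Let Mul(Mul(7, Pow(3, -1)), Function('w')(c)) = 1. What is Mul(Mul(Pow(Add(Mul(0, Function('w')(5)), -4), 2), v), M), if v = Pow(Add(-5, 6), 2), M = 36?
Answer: 576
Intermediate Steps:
Function('w')(c) = Rational(3, 7) (Function('w')(c) = Mul(Rational(3, 7), 1) = Rational(3, 7))
v = 1 (v = Pow(1, 2) = 1)
Mul(Mul(Pow(Add(Mul(0, Function('w')(5)), -4), 2), v), M) = Mul(Mul(Pow(Add(Mul(0, Rational(3, 7)), -4), 2), 1), 36) = Mul(Mul(Pow(Add(0, -4), 2), 1), 36) = Mul(Mul(Pow(-4, 2), 1), 36) = Mul(Mul(16, 1), 36) = Mul(16, 36) = 576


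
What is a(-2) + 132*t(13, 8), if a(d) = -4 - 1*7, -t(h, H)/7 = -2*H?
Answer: 14773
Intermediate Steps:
t(h, H) = 14*H (t(h, H) = -(-14)*H = 14*H)
a(d) = -11 (a(d) = -4 - 7 = -11)
a(-2) + 132*t(13, 8) = -11 + 132*(14*8) = -11 + 132*112 = -11 + 14784 = 14773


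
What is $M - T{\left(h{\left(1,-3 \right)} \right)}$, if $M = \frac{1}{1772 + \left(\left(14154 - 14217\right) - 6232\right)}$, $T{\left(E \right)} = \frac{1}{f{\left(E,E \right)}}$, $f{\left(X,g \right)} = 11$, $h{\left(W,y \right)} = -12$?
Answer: $- \frac{4534}{49753} \approx -0.09113$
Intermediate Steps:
$T{\left(E \right)} = \frac{1}{11}$
$M = - \frac{1}{4523}$ ($M = \frac{1}{1772 - 6295} = \frac{1}{-4523} = - \frac{1}{4523} \approx -0.00022109$)
$M - T{\left(h{\left(1,-3 \right)} \right)} = - \frac{1}{4523} - \frac{1}{11} = - \frac{4534}{49753}$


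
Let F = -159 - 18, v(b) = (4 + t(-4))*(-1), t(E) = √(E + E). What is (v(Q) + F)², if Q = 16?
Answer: 32753 + 724*I*√2 ≈ 32753.0 + 1023.9*I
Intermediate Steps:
t(E) = √2*√E (t(E) = √(2*E) = √2*√E)
v(b) = -4 - 2*I*√2 (v(b) = (4 + √2*√(-4))*(-1) = (4 + √2*(2*I))*(-1) = (4 + 2*I*√2)*(-1) = -4 - 2*I*√2)
F = -177
(v(Q) + F)² = ((-4 - 2*I*√2) - 177)² = (-181 - 2*I*√2)²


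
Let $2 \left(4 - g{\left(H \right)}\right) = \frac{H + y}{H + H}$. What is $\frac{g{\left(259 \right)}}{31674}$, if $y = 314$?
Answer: $\frac{3571}{32814264} \approx 0.00010882$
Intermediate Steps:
$g{\left(H \right)} = 4 - \frac{314 + H}{4 H}$ ($g{\left(H \right)} = 4 - \frac{\left(H + 314\right) \frac{1}{H + H}}{2} = 4 - \frac{\left(314 + H\right) \frac{1}{2 H}}{2} = 4 - \frac{\frac{1}{2} \frac{1}{H} \left(314 + H\right)}{2} = 4 - \frac{314 + H}{4 H}$)
$\frac{g{\left(259 \right)}}{31674} = \frac{\frac{1}{4} \cdot \frac{1}{259} \left(-314 + 15 \cdot 259\right)}{31674} = \frac{1}{4} \cdot \frac{1}{259} \left(-314 + 3885\right) \frac{1}{31674} = \frac{1}{4} \cdot \frac{1}{259} \cdot 3571 \cdot \frac{1}{31674} = \frac{3571}{1036} \cdot \frac{1}{31674} = \frac{3571}{32814264}$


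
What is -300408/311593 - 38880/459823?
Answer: -150249243624/143277628039 ≈ -1.0487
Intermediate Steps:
-300408/311593 - 38880/459823 = -150249243624/143277628039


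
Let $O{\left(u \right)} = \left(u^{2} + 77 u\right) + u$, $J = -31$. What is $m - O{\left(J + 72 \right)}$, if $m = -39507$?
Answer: $-44386$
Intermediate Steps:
$O{\left(u \right)} = u^{2} + 78 u$
$m - O{\left(J + 72 \right)} = -39507 - \left(-31 + 72\right) \left(78 + \left(-31 + 72\right)\right) = -39507 - 41 \left(78 + 41\right) = -39507 - 41 \cdot 119 = -39507 - 4879 = -44386$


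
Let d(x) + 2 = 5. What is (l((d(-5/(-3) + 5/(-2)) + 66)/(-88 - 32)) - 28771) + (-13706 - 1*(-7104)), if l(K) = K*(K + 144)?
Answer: -56728751/1600 ≈ -35456.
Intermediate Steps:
d(x) = 3 (d(x) = -2 + 5 = 3)
l(K) = K*(144 + K)
(l((d(-5/(-3) + 5/(-2)) + 66)/(-88 - 32)) - 28771) + (-13706 - 1*(-7104)) = (((3 + 66)/(-88 - 32))*(144 + (3 + 66)/(-88 - 32)) - 28771) + (-13706 - 1*(-7104)) = ((69/(-120))*(144 + 69/(-120)) - 28771) + (-13706 + 7104) = ((69*(-1/120))*(144 + 69*(-1/120)) - 28771) - 6602 = (-23*(144 - 23/40)/40 - 28771) - 6602 = (-23/40*5737/40 - 28771) - 6602 = (-131951/1600 - 28771) - 6602 = -46165551/1600 - 6602 = -56728751/1600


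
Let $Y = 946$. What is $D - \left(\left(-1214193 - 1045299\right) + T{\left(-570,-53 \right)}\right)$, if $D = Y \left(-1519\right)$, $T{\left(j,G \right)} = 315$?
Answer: $822203$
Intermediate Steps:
$D = -1436974$ ($D = 946 \left(-1519\right) = -1436974$)
$D - \left(\left(-1214193 - 1045299\right) + T{\left(-570,-53 \right)}\right) = -1436974 - \left(\left(-1214193 - 1045299\right) + 315\right) = -1436974 - \left(-2259492 + 315\right) = -1436974 - -2259177 = -1436974 + 2259177 = 822203$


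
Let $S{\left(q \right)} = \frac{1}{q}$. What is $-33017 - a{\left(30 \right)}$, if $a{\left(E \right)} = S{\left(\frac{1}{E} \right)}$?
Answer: $-33047$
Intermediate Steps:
$a{\left(E \right)} = E$ ($a{\left(E \right)} = \frac{1}{\frac{1}{E}} = E$)
$-33017 - a{\left(30 \right)} = -33017 - 30 = -33047$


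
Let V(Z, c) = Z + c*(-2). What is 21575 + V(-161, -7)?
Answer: 21428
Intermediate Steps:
V(Z, c) = Z - 2*c
21575 + V(-161, -7) = 21575 + (-161 - 2*(-7)) = 21575 + (-161 + 14) = 21575 - 147 = 21428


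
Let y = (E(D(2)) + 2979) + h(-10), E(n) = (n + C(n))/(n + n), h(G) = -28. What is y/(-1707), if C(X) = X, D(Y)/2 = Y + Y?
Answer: -984/569 ≈ -1.7293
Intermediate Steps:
D(Y) = 4*Y (D(Y) = 2*(Y + Y) = 2*(2*Y) = 4*Y)
E(n) = 1 (E(n) = (n + n)/(n + n) = (2*n)/((2*n)) = (2*n)*(1/(2*n)) = 1)
y = 2952 (y = (1 + 2979) - 28 = 2980 - 28 = 2952)
y/(-1707) = 2952/(-1707) = 2952*(-1/1707) = -984/569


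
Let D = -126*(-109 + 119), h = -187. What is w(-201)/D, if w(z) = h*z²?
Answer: 839443/140 ≈ 5996.0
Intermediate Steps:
w(z) = -187*z²
D = -1260 (D = -126*10 = -1260)
w(-201)/D = -187*(-201)²/(-1260) = -187*40401*(-1/1260) = -7554987*(-1/1260) = 839443/140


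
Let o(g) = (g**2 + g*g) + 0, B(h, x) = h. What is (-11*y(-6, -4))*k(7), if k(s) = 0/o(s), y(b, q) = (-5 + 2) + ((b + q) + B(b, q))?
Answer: 0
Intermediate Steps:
o(g) = 2*g**2 (o(g) = (g**2 + g**2) + 0 = 2*g**2 + 0 = 2*g**2)
y(b, q) = -3 + q + 2*b (y(b, q) = (-5 + 2) + ((b + q) + b) = -3 + (q + 2*b) = -3 + q + 2*b)
k(s) = 0 (k(s) = 0/((2*s**2)) = 0*(1/(2*s**2)) = 0)
(-11*y(-6, -4))*k(7) = -11*(-3 - 4 + 2*(-6))*0 = -11*(-3 - 4 - 12)*0 = -11*(-19)*0 = 209*0 = 0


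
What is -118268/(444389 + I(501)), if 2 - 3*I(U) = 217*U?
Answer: -88701/306113 ≈ -0.28977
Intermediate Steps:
I(U) = ⅔ - 217*U/3
-118268/(444389 + I(501)) = -118268/(444389 + (⅔ - 217/3*501)) = -118268/(444389 + (⅔ - 36239)) = -118268/(444389 - 108715/3) = -118268/1224452/3 = -118268*3/1224452 = -88701/306113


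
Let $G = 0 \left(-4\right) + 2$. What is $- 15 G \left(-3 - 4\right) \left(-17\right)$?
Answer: $-3570$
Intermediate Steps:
$G = 2$ ($G = 0 + 2 = 2$)
$- 15 G \left(-3 - 4\right) \left(-17\right) = - 15 \cdot 2 \left(-3 - 4\right) \left(-17\right) = - 15 \cdot 2 \left(-7\right) \left(-17\right) = - 15 \left(\left(-14\right) \left(-17\right)\right) = \left(-15\right) 238 = -3570$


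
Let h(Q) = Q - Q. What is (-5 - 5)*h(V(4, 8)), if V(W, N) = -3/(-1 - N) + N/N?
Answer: 0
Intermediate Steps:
V(W, N) = 1 - 3/(-1 - N) (V(W, N) = -3/(-1 - N) + 1 = 1 - 3/(-1 - N))
h(Q) = 0
(-5 - 5)*h(V(4, 8)) = (-5 - 5)*0 = -10*0 = 0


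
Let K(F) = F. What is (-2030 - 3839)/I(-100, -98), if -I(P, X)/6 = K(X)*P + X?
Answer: 5869/58212 ≈ 0.10082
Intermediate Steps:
I(P, X) = -6*X - 6*P*X (I(P, X) = -6*(X*P + X) = -6*(P*X + X) = -6*(X + P*X) = -6*X - 6*P*X)
(-2030 - 3839)/I(-100, -98) = (-2030 - 3839)/((6*(-98)*(-1 - 1*(-100)))) = -5869*(-1/(588*(-1 + 100))) = -5869/(6*(-98)*99) = -5869/(-58212) = -5869*(-1/58212) = 5869/58212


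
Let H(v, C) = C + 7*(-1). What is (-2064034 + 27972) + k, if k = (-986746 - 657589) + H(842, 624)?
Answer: -3679780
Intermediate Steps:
H(v, C) = -7 + C (H(v, C) = C - 7 = -7 + C)
k = -1643718 (k = (-986746 - 657589) + (-7 + 624) = -1644335 + 617 = -1643718)
(-2064034 + 27972) + k = (-2064034 + 27972) - 1643718 = -2036062 - 1643718 = -3679780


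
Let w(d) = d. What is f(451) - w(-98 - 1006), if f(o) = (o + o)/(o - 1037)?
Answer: 323021/293 ≈ 1102.5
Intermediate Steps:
f(o) = 2*o/(-1037 + o) (f(o) = (2*o)/(-1037 + o) = 2*o/(-1037 + o))
f(451) - w(-98 - 1006) = 2*451/(-1037 + 451) - (-98 - 1006) = 2*451/(-586) - 1*(-1104) = 2*451*(-1/586) + 1104 = -451/293 + 1104 = 323021/293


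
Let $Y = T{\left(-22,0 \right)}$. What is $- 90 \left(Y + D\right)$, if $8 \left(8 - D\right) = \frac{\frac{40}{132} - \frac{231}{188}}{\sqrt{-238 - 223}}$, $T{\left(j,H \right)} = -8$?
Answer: $\frac{86145 i \sqrt{461}}{3813392} \approx 0.48503 i$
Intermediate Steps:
$Y = -8$
$D = 8 - \frac{5743 i \sqrt{461}}{22880352}$ ($D = 8 - \frac{\left(\frac{40}{132} - \frac{231}{188}\right) \frac{1}{\sqrt{-238 - 223}}}{8} = 8 - \frac{\left(40 \cdot \frac{1}{132} - \frac{231}{188}\right) \frac{1}{\sqrt{-461}}}{8} = 8 - \frac{\left(\frac{10}{33} - \frac{231}{188}\right) \frac{1}{i \sqrt{461}}}{8} = 8 - \frac{\left(- \frac{5743}{6204}\right) \left(- \frac{i \sqrt{461}}{461}\right)}{8} = 8 - \frac{\frac{5743}{2860044} i \sqrt{461}}{8} = 8 - \frac{5743 i \sqrt{461}}{22880352} \approx 8.0 - 0.0053892 i$)
$- 90 \left(Y + D\right) = - 90 \left(-8 + \left(8 - \frac{5743 i \sqrt{461}}{22880352}\right)\right) = - 90 \left(- \frac{5743 i \sqrt{461}}{22880352}\right) = \frac{86145 i \sqrt{461}}{3813392}$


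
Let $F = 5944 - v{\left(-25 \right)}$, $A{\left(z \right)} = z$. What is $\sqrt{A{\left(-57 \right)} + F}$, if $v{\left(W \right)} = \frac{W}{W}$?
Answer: $3 \sqrt{654} \approx 76.72$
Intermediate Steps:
$v{\left(W \right)} = 1$
$F = 5943$ ($F = 5944 - 1 = 5943$)
$\sqrt{A{\left(-57 \right)} + F} = \sqrt{-57 + 5943} = \sqrt{5886} = 3 \sqrt{654}$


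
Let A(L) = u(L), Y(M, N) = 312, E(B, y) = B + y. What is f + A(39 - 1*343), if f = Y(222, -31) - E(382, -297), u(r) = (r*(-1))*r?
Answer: -92189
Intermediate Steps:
u(r) = -r² (u(r) = (-r)*r = -r²)
A(L) = -L²
f = 227 (f = 312 - (382 - 297) = 312 - 1*85 = 312 - 85 = 227)
f + A(39 - 1*343) = 227 - (39 - 1*343)² = 227 - (39 - 343)² = 227 - 1*(-304)² = 227 - 1*92416 = 227 - 92416 = -92189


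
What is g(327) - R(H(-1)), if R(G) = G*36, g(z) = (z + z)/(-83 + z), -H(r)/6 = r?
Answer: -26025/122 ≈ -213.32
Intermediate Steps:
H(r) = -6*r
g(z) = 2*z/(-83 + z) (g(z) = (2*z)/(-83 + z) = 2*z/(-83 + z))
R(G) = 36*G
g(327) - R(H(-1)) = 2*327/(-83 + 327) - 36*(-6*(-1)) = 2*327/244 - 36*6 = 2*327*(1/244) - 1*216 = 327/122 - 216 = -26025/122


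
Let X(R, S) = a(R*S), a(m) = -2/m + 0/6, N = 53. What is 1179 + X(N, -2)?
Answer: 62488/53 ≈ 1179.0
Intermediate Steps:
a(m) = -2/m (a(m) = -2/m + 0*(⅙) = -2/m + 0 = -2/m)
X(R, S) = -2/(R*S) (X(R, S) = -2*1/(R*S) = -2/(R*S))
1179 + X(N, -2) = 1179 - 2/(53*(-2)) = 1179 - 2*1/53*(-½) = 1179 + 1/53 = 62488/53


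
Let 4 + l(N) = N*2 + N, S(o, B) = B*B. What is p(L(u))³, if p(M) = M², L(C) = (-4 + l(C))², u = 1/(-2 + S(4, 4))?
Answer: 2812664781782894485727281/56693912375296 ≈ 4.9611e+10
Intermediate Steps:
S(o, B) = B²
l(N) = -4 + 3*N (l(N) = -4 + (N*2 + N) = -4 + (2*N + N) = -4 + 3*N)
u = 1/14 (u = 1/(-2 + 4²) = 1/(-2 + 16) = 1/14 ≈ 0.071429)
L(C) = (-8 + 3*C)² (L(C) = (-4 + (-4 + 3*C))² = (-8 + 3*C)²)
p(L(u))³ = (((-8 + 3*(1/14))²)²)³ = (((-8 + 3/14)²)²)³ = (((-109/14)²)²)³ = ((11881/196)²)³ = (141158161/38416)³ = 2812664781782894485727281/56693912375296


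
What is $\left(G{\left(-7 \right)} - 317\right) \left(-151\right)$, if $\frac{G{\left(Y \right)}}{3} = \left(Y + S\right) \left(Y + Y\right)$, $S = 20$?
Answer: $130313$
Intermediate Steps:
$G{\left(Y \right)} = 6 Y \left(20 + Y\right)$ ($G{\left(Y \right)} = 3 \left(Y + 20\right) \left(Y + Y\right) = 3 \left(20 + Y\right) 2 Y = 3 \cdot 2 Y \left(20 + Y\right) = 6 Y \left(20 + Y\right)$)
$\left(G{\left(-7 \right)} - 317\right) \left(-151\right) = \left(6 \left(-7\right) \left(20 - 7\right) - 317\right) \left(-151\right) = \left(6 \left(-7\right) 13 - 317\right) \left(-151\right) = \left(-546 - 317\right) \left(-151\right) = \left(-863\right) \left(-151\right) = 130313$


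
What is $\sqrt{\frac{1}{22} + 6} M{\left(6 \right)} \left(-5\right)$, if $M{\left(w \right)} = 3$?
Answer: $- \frac{15 \sqrt{2926}}{22} \approx -36.881$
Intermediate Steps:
$\sqrt{\frac{1}{22} + 6} M{\left(6 \right)} \left(-5\right) = \sqrt{\frac{1}{22} + 6} \cdot 3 \left(-5\right) = \sqrt{\frac{133}{22}} \cdot 3 \left(-5\right) = \frac{\sqrt{2926}}{22} \cdot 3 \left(-5\right) = \frac{3 \sqrt{2926}}{22} \left(-5\right) = - \frac{15 \sqrt{2926}}{22}$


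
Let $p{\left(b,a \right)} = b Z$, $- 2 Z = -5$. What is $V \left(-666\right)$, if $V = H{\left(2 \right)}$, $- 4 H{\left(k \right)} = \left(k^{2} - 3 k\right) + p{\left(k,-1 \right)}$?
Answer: $\frac{999}{2} \approx 499.5$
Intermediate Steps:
$Z = \frac{5}{2}$ ($Z = \left(- \frac{1}{2}\right) \left(-5\right) = \frac{5}{2} \approx 2.5$)
$p{\left(b,a \right)} = \frac{5 b}{2}$ ($p{\left(b,a \right)} = b \frac{5}{2} = \frac{5 b}{2}$)
$H{\left(k \right)} = - \frac{k^{2}}{4} + \frac{k}{8}$ ($H{\left(k \right)} = - \frac{\left(k^{2} - 3 k\right) + \frac{5 k}{2}}{4} = - \frac{k^{2} - \frac{k}{2}}{4} = - \frac{k^{2}}{4} + \frac{k}{8}$)
$V = - \frac{3}{4}$ ($V = \frac{1}{8} \cdot 2 \left(1 - 4\right) = \frac{1}{8} \cdot 2 \left(-3\right) = - \frac{3}{4} \approx -0.75$)
$V \left(-666\right) = \left(- \frac{3}{4}\right) \left(-666\right) = \frac{999}{2}$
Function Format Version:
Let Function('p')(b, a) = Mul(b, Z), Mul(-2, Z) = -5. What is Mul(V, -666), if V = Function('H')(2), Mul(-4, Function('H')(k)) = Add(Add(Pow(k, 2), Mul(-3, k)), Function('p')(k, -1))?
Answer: Rational(999, 2) ≈ 499.50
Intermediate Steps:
Z = Rational(5, 2) (Z = Mul(Rational(-1, 2), -5) = Rational(5, 2) ≈ 2.5000)
Function('p')(b, a) = Mul(Rational(5, 2), b) (Function('p')(b, a) = Mul(b, Rational(5, 2)) = Mul(Rational(5, 2), b))
Function('H')(k) = Add(Mul(Rational(-1, 4), Pow(k, 2)), Mul(Rational(1, 8), k)) (Function('H')(k) = Mul(Rational(-1, 4), Add(Add(Pow(k, 2), Mul(-3, k)), Mul(Rational(5, 2), k))) = Mul(Rational(-1, 4), Add(Pow(k, 2), Mul(Rational(-1, 2), k))) = Add(Mul(Rational(-1, 4), Pow(k, 2)), Mul(Rational(1, 8), k)))
V = Rational(-3, 4) (V = Mul(Rational(1, 8), 2, Add(1, Mul(-2, 2))) = Mul(Rational(1, 8), 2, Add(1, -4)) = Mul(Rational(1, 8), 2, -3) = Rational(-3, 4) ≈ -0.75000)
Mul(V, -666) = Mul(Rational(-3, 4), -666) = Rational(999, 2)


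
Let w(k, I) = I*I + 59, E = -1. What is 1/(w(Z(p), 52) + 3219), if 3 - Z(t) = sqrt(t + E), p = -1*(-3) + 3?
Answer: 1/5982 ≈ 0.00016717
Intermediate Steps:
p = 6 (p = 3 + 3 = 6)
Z(t) = 3 - sqrt(-1 + t) (Z(t) = 3 - sqrt(t - 1) = 3 - sqrt(-1 + t))
w(k, I) = 59 + I**2 (w(k, I) = I**2 + 59 = 59 + I**2)
1/(w(Z(p), 52) + 3219) = 1/((59 + 52**2) + 3219) = 1/((59 + 2704) + 3219) = 1/(2763 + 3219) = 1/5982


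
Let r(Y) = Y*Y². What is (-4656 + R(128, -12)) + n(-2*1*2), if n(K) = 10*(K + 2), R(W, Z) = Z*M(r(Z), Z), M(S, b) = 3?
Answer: -4712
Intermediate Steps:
r(Y) = Y³
R(W, Z) = 3*Z (R(W, Z) = Z*3 = 3*Z)
n(K) = 20 + 10*K (n(K) = 10*(2 + K) = 20 + 10*K)
(-4656 + R(128, -12)) + n(-2*1*2) = (-4656 + 3*(-12)) + (20 + 10*(-2*1*2)) = (-4656 - 36) + (20 + 10*(-2*2)) = -4692 + (20 + 10*(-4)) = -4692 + (20 - 40) = -4692 - 20 = -4712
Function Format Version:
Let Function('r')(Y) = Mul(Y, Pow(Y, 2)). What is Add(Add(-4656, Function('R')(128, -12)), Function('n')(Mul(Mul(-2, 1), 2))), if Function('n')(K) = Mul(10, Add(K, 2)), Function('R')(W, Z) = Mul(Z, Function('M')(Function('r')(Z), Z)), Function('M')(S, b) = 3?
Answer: -4712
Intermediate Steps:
Function('r')(Y) = Pow(Y, 3)
Function('R')(W, Z) = Mul(3, Z) (Function('R')(W, Z) = Mul(Z, 3) = Mul(3, Z))
Function('n')(K) = Add(20, Mul(10, K)) (Function('n')(K) = Mul(10, Add(2, K)) = Add(20, Mul(10, K)))
Add(Add(-4656, Function('R')(128, -12)), Function('n')(Mul(Mul(-2, 1), 2))) = Add(Add(-4656, Mul(3, -12)), Add(20, Mul(10, Mul(Mul(-2, 1), 2)))) = Add(Add(-4656, -36), Add(20, Mul(10, Mul(-2, 2)))) = Add(-4692, Add(20, Mul(10, -4))) = Add(-4692, Add(20, -40)) = Add(-4692, -20) = -4712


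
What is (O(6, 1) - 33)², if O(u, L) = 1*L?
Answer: 1024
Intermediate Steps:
O(u, L) = L
(O(6, 1) - 33)² = (1 - 33)² = (-32)² = 1024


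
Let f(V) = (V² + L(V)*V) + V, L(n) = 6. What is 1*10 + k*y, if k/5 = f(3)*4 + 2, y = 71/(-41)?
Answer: -42900/41 ≈ -1046.3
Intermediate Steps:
f(V) = V² + 7*V (f(V) = (V² + 6*V) + V = V² + 7*V)
y = -71/41 (y = 71*(-1/41) = -71/41 ≈ -1.7317)
k = 610 (k = 5*((3*(7 + 3))*4 + 2) = 5*((3*10)*4 + 2) = 5*(30*4 + 2) = 5*(120 + 2) = 5*122 = 610)
1*10 + k*y = 1*10 + 610*(-71/41) = 10 - 43310/41 = -42900/41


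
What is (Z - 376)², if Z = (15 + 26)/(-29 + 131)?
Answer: 1467732721/10404 ≈ 1.4107e+5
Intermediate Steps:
Z = 41/102 ≈ 0.40196
(Z - 376)² = (41/102 - 376)² = (-38311/102)² = 1467732721/10404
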